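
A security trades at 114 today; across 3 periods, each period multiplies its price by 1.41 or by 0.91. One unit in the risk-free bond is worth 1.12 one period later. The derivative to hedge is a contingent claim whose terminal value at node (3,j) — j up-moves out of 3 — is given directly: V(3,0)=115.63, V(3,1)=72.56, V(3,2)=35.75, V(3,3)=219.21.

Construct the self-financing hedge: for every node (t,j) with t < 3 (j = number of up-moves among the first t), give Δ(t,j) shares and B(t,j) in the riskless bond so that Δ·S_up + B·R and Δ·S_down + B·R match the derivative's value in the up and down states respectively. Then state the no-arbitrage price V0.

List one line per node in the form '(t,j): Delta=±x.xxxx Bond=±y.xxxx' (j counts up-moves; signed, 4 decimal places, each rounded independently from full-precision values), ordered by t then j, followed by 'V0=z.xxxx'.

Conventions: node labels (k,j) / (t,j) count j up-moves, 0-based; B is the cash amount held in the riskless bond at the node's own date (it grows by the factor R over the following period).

(0,0): Delta=-0.0008 Bond=57.4158
(1,0): Delta=-0.6961 Bond=136.4340
(1,1): Delta=0.6188 Bond=-35.3001
(2,0): Delta=-0.9125 Bond=173.2298
(2,1): Delta=-0.5033 Bond=124.6020
(2,2): Delta=1.6189 Bond=-266.2029
V0=57.3198

The replicating-portfolio and risk-neutral prices coincide; use p* = (1.12−0.91)/(1.41−0.91) = 0.4200 for the latter.
Terminal payoffs: V(3,0)=115.6300, V(3,1)=72.5600, V(3,2)=35.7500, V(3,3)=219.2100
  t=2,j=0: stock 94.4034 → up 133.1088 (V=72.5600), down 85.9071 (V=115.6300). Price 87.0898; hedge Δ=-0.9125, bond B=173.2298.
  t=2,j=1: stock 146.2734 → up 206.2455 (V=35.7500), down 133.1088 (V=72.5600). Price 50.9820; hedge Δ=-0.5033, bond B=124.6020.
  t=2,j=2: stock 226.6434 → up 319.5672 (V=219.2100), down 206.2455 (V=35.7500). Price 100.7171; hedge Δ=1.6189, bond B=-266.2029.
  t=1,j=0: stock 103.7400 → up 146.2734 (V=50.9820), down 94.4034 (V=87.0898). Price 64.2183; hedge Δ=-0.6961, bond B=136.4340.
  t=1,j=1: stock 160.7400 → up 226.6434 (V=100.7171), down 146.2734 (V=50.9820). Price 64.1703; hedge Δ=0.6188, bond B=-35.3001.
  t=0,j=0: stock 114.0000 → up 160.7400 (V=64.1703), down 103.7400 (V=64.2183). Price 57.3198; hedge Δ=-0.0008, bond B=57.4158.
Check: Δ(0,0)·S0 + B(0,0) = 57.3198 = V0.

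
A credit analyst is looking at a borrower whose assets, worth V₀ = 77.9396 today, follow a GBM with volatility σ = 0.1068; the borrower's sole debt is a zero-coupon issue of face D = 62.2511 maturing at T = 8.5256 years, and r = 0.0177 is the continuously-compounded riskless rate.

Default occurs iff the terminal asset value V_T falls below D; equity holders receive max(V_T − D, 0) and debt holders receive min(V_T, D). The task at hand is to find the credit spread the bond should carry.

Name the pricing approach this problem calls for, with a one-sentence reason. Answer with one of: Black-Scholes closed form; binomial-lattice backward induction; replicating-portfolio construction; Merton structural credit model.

Key observation: the asked-for credit quantity lives on the firm's capital structure — asset value, asset volatility, debt face 62.2511 — which is the structural model's domain.

framework: Merton structural credit model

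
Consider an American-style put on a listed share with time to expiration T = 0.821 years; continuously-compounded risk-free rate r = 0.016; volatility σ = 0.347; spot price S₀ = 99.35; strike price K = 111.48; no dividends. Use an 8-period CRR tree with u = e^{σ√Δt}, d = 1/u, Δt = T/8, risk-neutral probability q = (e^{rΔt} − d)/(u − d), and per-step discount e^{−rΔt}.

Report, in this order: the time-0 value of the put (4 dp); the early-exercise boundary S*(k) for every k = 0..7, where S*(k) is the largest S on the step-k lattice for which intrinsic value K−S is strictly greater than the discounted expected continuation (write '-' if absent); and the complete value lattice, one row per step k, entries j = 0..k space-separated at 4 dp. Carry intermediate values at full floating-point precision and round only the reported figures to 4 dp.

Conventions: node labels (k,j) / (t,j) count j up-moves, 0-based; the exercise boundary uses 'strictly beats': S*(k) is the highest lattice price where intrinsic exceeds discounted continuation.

Δt=0.10262  u=1.11758  d=0.89479  q=0.47961  discount=0.99836
step 8 (expiry): payoffs max(K−S,0) = 70.6526 60.4876 47.7917 31.9348 12.1300 0.0000 0.0000 0.0000 0.0000
step 7: (k=7,j=0): S=45.6277, K−S=65.8523, hold=65.6694 ⇒ V=65.8523 exercise | (k=7,j=1): S=56.9879, K−S=54.4921, hold=54.3092 ⇒ V=54.4921 exercise | (k=7,j=2): S=71.1765, K−S=40.3035, hold=40.1206 ⇒ V=40.3035 exercise | (k=7,j=3): S=88.8978, K−S=22.5822, hold=22.3993 ⇒ V=22.5822 exercise | (k=7,j=4): S=111.0312, K−S=0.4488, hold=6.3019 ⇒ V=6.3019 continue | (k=7,j=5): S=138.6752, K−S=0.0000, hold=0.0000 ⇒ V=0.0000 continue | (k=7,j=6): S=173.2020, K−S=0.0000, hold=0.0000 ⇒ V=0.0000 continue | (k=7,j=7): S=216.3251, K−S=0.0000, hold=0.0000 ⇒ V=0.0000 continue  boundary S*=88.8978
step 6: (k=6,j=0): S=50.9924, K−S=60.4876, hold=60.3047 ⇒ V=60.4876 exercise | (k=6,j=1): S=63.6883, K−S=47.7917, hold=47.6088 ⇒ V=47.7917 exercise | (k=6,j=2): S=79.5452, K−S=31.9348, hold=31.7519 ⇒ V=31.9348 exercise | (k=6,j=3): S=99.3500, K−S=12.1300, hold=14.7497 ⇒ V=14.7497 continue | (k=6,j=4): S=124.0857, K−S=0.0000, hold=3.2740 ⇒ V=3.2740 continue | (k=6,j=5): S=154.9801, K−S=0.0000, hold=0.0000 ⇒ V=0.0000 continue | (k=6,j=6): S=193.5664, K−S=0.0000, hold=0.0000 ⇒ V=0.0000 continue  boundary S*=79.5452
step 5: (k=5,j=0): S=56.9879, K−S=54.4921, hold=54.3092 ⇒ V=54.4921 exercise | (k=5,j=1): S=71.1765, K−S=40.3035, hold=40.1206 ⇒ V=40.3035 exercise | (k=5,j=2): S=88.8978, K−S=22.5822, hold=23.6537 ⇒ V=23.6537 continue | (k=5,j=3): S=111.0312, K−S=0.4488, hold=9.2306 ⇒ V=9.2306 continue | (k=5,j=4): S=138.6752, K−S=0.0000, hold=1.7010 ⇒ V=1.7010 continue | (k=5,j=5): S=173.2020, K−S=0.0000, hold=0.0000 ⇒ V=0.0000 continue  boundary S*=71.1765
step 4: (k=4,j=0): S=63.6883, K−S=47.7917, hold=47.6088 ⇒ V=47.7917 exercise | (k=4,j=1): S=79.5452, K−S=31.9348, hold=32.2650 ⇒ V=32.2650 continue | (k=4,j=2): S=99.3500, K−S=12.1300, hold=16.7087 ⇒ V=16.7087 continue | (k=4,j=3): S=124.0857, K−S=0.0000, hold=5.6101 ⇒ V=5.6101 continue | (k=4,j=4): S=154.9801, K−S=0.0000, hold=0.8837 ⇒ V=0.8837 continue  boundary S*=63.6883
step 3: (k=3,j=0): S=71.1765, K−S=40.3035, hold=40.2787 ⇒ V=40.3035 exercise | (k=3,j=1): S=88.8978, K−S=22.5822, hold=24.7633 ⇒ V=24.7633 continue | (k=3,j=2): S=111.0312, K−S=0.4488, hold=11.3670 ⇒ V=11.3670 continue | (k=3,j=3): S=138.6752, K−S=0.0000, hold=3.3378 ⇒ V=3.3378 continue  boundary S*=71.1765
step 2: (k=2,j=0): S=79.5452, K−S=31.9348, hold=32.7963 ⇒ V=32.7963 continue | (k=2,j=1): S=99.3500, K−S=12.1300, hold=18.3081 ⇒ V=18.3081 continue | (k=2,j=2): S=124.0857, K−S=0.0000, hold=7.5037 ⇒ V=7.5037 continue  boundary S*=-
step 1: (k=1,j=0): S=88.8978, K−S=22.5822, hold=25.8051 ⇒ V=25.8051 continue | (k=1,j=1): S=111.0312, K−S=0.4488, hold=13.1046 ⇒ V=13.1046 continue  boundary S*=-
step 0: (k=0,j=0): S=99.3500, K−S=12.1300, hold=19.6815 ⇒ V=19.6815 continue  boundary S*=-

price = 19.6815
boundary = - - - 71.1765 63.6883 71.1765 79.5452 88.8978
tree:
19.6815
25.8051 13.1046
32.7963 18.3081 7.5037
40.3035 24.7633 11.3670 3.3378
47.7917 32.2650 16.7087 5.6101 0.8837
54.4921 40.3035 23.6537 9.2306 1.7010 0.0000
60.4876 47.7917 31.9348 14.7497 3.2740 0.0000 0.0000
65.8523 54.4921 40.3035 22.5822 6.3019 0.0000 0.0000 0.0000
70.6526 60.4876 47.7917 31.9348 12.1300 0.0000 0.0000 0.0000 0.0000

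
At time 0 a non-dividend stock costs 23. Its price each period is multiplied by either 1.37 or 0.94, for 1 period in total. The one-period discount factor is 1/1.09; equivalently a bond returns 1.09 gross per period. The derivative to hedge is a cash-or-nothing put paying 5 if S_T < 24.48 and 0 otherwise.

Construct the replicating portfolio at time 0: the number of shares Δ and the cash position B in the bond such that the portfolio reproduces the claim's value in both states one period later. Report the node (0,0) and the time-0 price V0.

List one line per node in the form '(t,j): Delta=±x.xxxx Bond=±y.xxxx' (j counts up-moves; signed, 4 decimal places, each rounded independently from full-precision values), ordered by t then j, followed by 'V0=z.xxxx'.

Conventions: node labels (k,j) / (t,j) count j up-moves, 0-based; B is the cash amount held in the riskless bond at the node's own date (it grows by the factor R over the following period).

Arbitrage-free pricing uses the up-move probability p* = (R−d)/(u−d) = 0.3488, discounting each step at R = 1.09.
At maturity the claim pays: V(1,0)=5.0000, V(1,1)=0.0000
  t=0,j=0: stock 23.0000 → up 31.5100 (V=0.0000), down 21.6200 (V=5.0000). Price 2.9870; hedge Δ=-0.5056, bond B=14.6149.
As a check, the time-0 holding Δ(0,0)·S0 + B(0,0) comes to 2.9870 — exactly V0.

(0,0): Delta=-0.5056 Bond=14.6149
V0=2.9870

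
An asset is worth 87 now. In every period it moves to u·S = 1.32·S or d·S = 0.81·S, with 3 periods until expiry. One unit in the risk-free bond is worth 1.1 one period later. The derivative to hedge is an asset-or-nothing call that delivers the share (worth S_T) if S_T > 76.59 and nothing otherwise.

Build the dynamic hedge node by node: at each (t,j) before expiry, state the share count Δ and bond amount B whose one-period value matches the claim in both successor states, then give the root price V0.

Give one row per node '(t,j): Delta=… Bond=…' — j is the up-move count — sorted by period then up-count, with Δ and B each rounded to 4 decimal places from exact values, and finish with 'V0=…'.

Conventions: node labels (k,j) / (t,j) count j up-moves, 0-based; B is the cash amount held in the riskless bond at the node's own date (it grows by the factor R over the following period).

(0,0): Delta=1.5876 Bond=-71.8785
(1,0): Delta=1.7661 Bond=-91.6451
(1,1): Delta=1.5045 Bond=-69.5239
(2,0): Delta=0.0000 Bond=0.0000
(2,1): Delta=2.5882 Bond=-177.2859
(2,2): Delta=1.0000 Bond=0.0000
V0=66.2420

Arbitrage-free pricing uses the up-move probability p* = (R−d)/(u−d) = 0.5686, discounting each step at R = 1.1.
Expiry values: V(3,0)=0.0000, V(3,1)=0.0000, V(3,2)=122.7869, V(3,3)=200.0972
Node (2,0) S=57.0807: V=(p*·0.0000+(1−p*)·0.0000)/1.1=0.0000; Δ=(0.0000−0.0000)/(75.3465−46.2354)=0.0000; B=V−Δ·S=0.0000
Node (2,1) S=93.0204: V=(p*·122.7869+(1−p*)·0.0000)/1.1=63.4727; Δ=(122.7869−0.0000)/(122.7869−75.3465)=2.5882; B=V−Δ·S=-177.2859
Node (2,2) S=151.5888: V=(p*·200.0972+(1−p*)·122.7869)/1.1=151.5888; Δ=(200.0972−122.7869)/(200.0972−122.7869)=1.0000; B=V−Δ·S=0.0000
Node (1,0) S=70.4700: V=(p*·63.4727+(1−p*)·0.0000)/1.1=32.8112; Δ=(63.4727−0.0000)/(93.0204−57.0807)=1.7661; B=V−Δ·S=-91.6451
Node (1,1) S=114.8400: V=(p*·151.5888+(1−p*)·63.4727)/1.1=103.2527; Δ=(151.5888−63.4727)/(151.5888−93.0204)=1.5045; B=V−Δ·S=-69.5239
Node (0,0) S=87.0000: V=(p*·103.2527+(1−p*)·32.8112)/1.1=66.2420; Δ=(103.2527−32.8112)/(114.8400−70.4700)=1.5876; B=V−Δ·S=-71.8785
Verification: the root portfolio costs Δ(0,0)·S0 + B(0,0) = 66.2420, matching V0.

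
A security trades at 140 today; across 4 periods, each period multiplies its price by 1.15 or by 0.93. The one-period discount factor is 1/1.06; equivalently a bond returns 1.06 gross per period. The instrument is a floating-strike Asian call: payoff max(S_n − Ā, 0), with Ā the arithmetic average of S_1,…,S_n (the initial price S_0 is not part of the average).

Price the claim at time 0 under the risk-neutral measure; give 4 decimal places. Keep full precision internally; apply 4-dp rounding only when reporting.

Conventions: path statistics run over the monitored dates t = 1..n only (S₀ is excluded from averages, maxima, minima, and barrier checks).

With p* = (R−d)/(u−d) = 0.5909, sum probability × payoff across the paths and divide by R^4.
Enumerate all 2^4 = 16 price paths (U = up ×1.15, D = down ×0.93); each path with k up-moves has probability p*^k·(1−p*)^(4−k).
DDDD: Ā=117.1558, payoff=0.0000, prob=0.028008
UDDD: Ā=144.8701, payoff=0.0000, prob=0.040456
DUDD: Ā=137.1701, payoff=0.0000, prob=0.040456
UUDD: Ā=169.6189, payoff=0.0000, prob=0.058436
DDUD: Ā=130.0091, payoff=0.0000, prob=0.040456
UDUD: Ā=160.7639, payoff=0.0000, prob=0.058436
DUUD: Ā=153.0639, payoff=7.0723, prob=0.058436
UUUD: Ā=189.2726, payoff=8.7453, prob=0.084408
DDDU: Ā=123.3494, payoff=6.1521, prob=0.040456
UDDU: Ā=152.5288, payoff=7.6075, prob=0.058436
DUDU: Ā=144.8288, payoff=15.3075, prob=0.058436
UUDU: Ā=179.0894, payoff=18.9286, prob=0.084408
DDUU: Ā=137.6678, payoff=22.4685, prob=0.058436
UDUU: Ā=170.2344, payoff=27.7836, prob=0.084408
DUUU: Ā=162.5344, payoff=35.4836, prob=0.084408
UUUU: Ā=200.9833, payoff=43.8775, prob=0.121922
Price = Σ prob·payoff / R^4 = 16.339953 / 1.262477 = 12.9428

price = 12.9428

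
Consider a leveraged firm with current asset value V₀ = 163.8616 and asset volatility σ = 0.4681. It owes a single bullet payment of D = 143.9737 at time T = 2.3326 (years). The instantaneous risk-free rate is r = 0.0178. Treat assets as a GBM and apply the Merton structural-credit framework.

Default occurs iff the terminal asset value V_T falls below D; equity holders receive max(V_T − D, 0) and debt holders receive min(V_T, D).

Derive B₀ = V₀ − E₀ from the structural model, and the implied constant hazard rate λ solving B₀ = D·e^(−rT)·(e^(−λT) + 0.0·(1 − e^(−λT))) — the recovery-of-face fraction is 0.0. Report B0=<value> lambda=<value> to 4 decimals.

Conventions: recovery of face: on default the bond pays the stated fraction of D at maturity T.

With assets at 163.8616 and a single debt payment of 143.9737 at 2.3326 years:
d₁ = [ln(V₀/D) + (r + σ²/2)T] / (σ√T)
   = [ln(163.8616/143.9737) + (0.0178 + 0.5·0.4681²)·2.3326] / (0.4681·√2.3326)
   = [0.129392 + 0.297077] / 0.714922 = 0.596525
d₂ = d₁ − σ√T = 0.596525 − 0.714922 = -0.118398
N(d₁) = 0.724588,  N(d₂) = 0.452876,  e^(−rT) = 0.959330
E₀ = V₀·N(d₁) − D·e^(−rT)·N(d₂)
   = 163.8616·0.724588 − 143.9737·0.959330·0.452876 = 56.181587
B₀ = V₀ − E₀ = 163.8616 − 56.181587 = 107.680013
e^(−λT) = (B₀·e^(rT)/D − 0)/(1 − 0) = (107.6800·1.042394/143.9737 − 0)/1 = 0.77962168
λ = −ln(0.77962168)/2.3326 = 0.106725

B0=107.6800 lambda=0.1067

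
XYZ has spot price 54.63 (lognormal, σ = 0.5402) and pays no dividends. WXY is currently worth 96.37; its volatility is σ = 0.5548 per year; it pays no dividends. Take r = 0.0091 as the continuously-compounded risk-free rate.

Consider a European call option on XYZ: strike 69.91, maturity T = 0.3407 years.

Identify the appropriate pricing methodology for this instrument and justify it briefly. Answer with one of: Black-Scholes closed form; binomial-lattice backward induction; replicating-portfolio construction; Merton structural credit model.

Key observation: the strike-69.91 call on XYZ is European-exercise on a continuously-modelled lognormal underlying, so its value is a single closed-form evaluation.

framework: Black-Scholes closed form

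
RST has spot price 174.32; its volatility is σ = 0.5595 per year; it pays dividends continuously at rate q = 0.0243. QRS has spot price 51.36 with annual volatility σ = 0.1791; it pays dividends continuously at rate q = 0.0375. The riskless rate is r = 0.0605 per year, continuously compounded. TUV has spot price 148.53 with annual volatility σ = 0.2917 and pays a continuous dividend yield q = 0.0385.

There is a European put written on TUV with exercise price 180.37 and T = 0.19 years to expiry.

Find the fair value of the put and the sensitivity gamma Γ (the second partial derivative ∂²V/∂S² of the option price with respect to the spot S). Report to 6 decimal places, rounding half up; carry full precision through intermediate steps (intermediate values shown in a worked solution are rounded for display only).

σ√T = 0.2917·√0.19 = 0.127149
d₁ = (ln(S/K) + (r−q+σ²/2)T) / (σ√T) = (ln(148.53/180.37) + (0.0605−0.0385+0.2917²/2)·0.19) / 0.127149 = (-0.194223 + 0.012263) / 0.127149 = -1.431075
d₂ = d₁ − σ√T = -1.431075 − 0.127149 = -1.558224
e^{−rT} = 0.988571
e^{−qT} = 0.992712
N(−d₁) = 0.923796,  N(−d₂) = 0.940410
Put price V = K·e^{−rT}·N(−d₂) − S·e^{−qT}·N(−d₁) = 167.683105 − 136.211331 = 31.471774
φ(d₁) = (1/√(2π))·e^{−d₁²/2} = 0.143284
Γ = e^{−qT}·φ(d₁) / (S·σ·√T) = 0.007532

price = 31.471774
Γ = 0.007532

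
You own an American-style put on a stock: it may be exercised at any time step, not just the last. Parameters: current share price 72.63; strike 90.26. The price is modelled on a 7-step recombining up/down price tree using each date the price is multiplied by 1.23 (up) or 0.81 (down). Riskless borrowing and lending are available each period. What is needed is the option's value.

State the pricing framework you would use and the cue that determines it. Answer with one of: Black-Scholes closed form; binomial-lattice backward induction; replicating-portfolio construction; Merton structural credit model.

Key observation: the put (strike 90.26 on spot 72.63) is American-style on a 7-step discrete price model, so the early-exercise decision at every node requires stepwise backward valuation — a closed form cannot price the exercise right.

framework: binomial-lattice backward induction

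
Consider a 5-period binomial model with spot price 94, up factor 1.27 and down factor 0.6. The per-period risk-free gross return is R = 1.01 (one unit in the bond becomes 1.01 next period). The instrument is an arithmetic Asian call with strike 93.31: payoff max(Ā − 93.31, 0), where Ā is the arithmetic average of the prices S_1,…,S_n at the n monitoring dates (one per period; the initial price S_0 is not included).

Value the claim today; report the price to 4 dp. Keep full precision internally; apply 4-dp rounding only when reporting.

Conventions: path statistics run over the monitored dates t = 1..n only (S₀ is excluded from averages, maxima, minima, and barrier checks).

price = 20.1589

With p* = (R−d)/(u−d) = 0.6119, sum probability × payoff across the paths and divide by R^5.
Enumerate all 2^5 = 32 price paths (U = up ×1.27, D = down ×0.6); each path with k up-moves has probability p*^k·(1−p*)^(5−k).
DDDDD: Ā=26.0072, payoff=0.0000, prob=0.008800
UDDDD: Ā=55.0485, payoff=0.0000, prob=0.013877
DUDDD: Ā=42.4525, payoff=0.0000, prob=0.013877
UUDDD: Ā=89.8578, payoff=0.0000, prob=0.021883
DDUDD: Ā=34.8949, payoff=0.0000, prob=0.013877
UDUDD: Ā=73.8609, payoff=0.0000, prob=0.021883
DUUDD: Ā=61.2649, payoff=0.0000, prob=0.021883
UUUDD: Ā=129.6773, payoff=36.3673, prob=0.034508
DDDUD: Ā=30.3603, payoff=0.0000, prob=0.013877
UDDUD: Ā=64.2627, payoff=0.0000, prob=0.021883
DUDUD: Ā=51.6667, payoff=0.0000, prob=0.021883
UUDUD: Ā=109.3612, payoff=16.0512, prob=0.034508
DDUUD: Ā=44.1091, payoff=0.0000, prob=0.021883
UDUUD: Ā=93.3643, payoff=0.0543, prob=0.034508
DUUUD: Ā=80.7683, payoff=0.0000, prob=0.034508
UUUUD: Ā=170.9596, payoff=77.6496, prob=0.054417
DDDDU: Ā=27.6396, payoff=0.0000, prob=0.013877
UDDDU: Ā=58.5038, payoff=0.0000, prob=0.021883
DUDDU: Ā=45.9078, payoff=0.0000, prob=0.021883
UUDDU: Ā=97.1716, payoff=3.8616, prob=0.034508
DDUDU: Ā=38.3502, payoff=0.0000, prob=0.021883
UDUDU: Ā=81.1747, payoff=0.0000, prob=0.034508
DUUDU: Ā=68.5787, payoff=0.0000, prob=0.034508
UUUDU: Ā=145.1582, payoff=51.8482, prob=0.054417
DDDUU: Ā=33.8157, payoff=0.0000, prob=0.021883
UDDUU: Ā=71.5765, payoff=0.0000, prob=0.034508
DUDUU: Ā=58.9805, payoff=0.0000, prob=0.034508
UUDUU: Ā=124.8421, payoff=31.5321, prob=0.054417
DDUUU: Ā=51.4229, payoff=0.0000, prob=0.034508
UDUUU: Ā=108.8452, payoff=15.5352, prob=0.054417
DUUUU: Ā=96.2492, payoff=2.9392, prob=0.054417
UUUUU: Ā=203.7274, payoff=110.4174, prob=0.085811
Price = Σ prob·payoff / R^5 = 21.187183 / 1.051010 = 20.1589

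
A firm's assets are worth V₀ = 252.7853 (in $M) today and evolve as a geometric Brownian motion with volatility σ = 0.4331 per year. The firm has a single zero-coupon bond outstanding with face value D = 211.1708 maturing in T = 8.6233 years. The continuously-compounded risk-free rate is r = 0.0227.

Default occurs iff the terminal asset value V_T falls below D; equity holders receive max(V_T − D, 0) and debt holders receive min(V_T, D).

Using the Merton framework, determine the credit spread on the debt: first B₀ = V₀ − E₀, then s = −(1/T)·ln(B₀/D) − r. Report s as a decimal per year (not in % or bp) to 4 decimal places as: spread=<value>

With assets at 252.7853 and a single debt payment of 211.1708 at 8.6233 years:
d₁ = [ln(V₀/D) + (r + σ²/2)T] / (σ√T)
   = [ln(252.7853/211.1708) + (0.0227 + 0.5·0.4331²)·8.6233] / (0.4331·√8.6233)
   = [0.179873 + 1.004509] / 1.271818 = 0.931252
d₂ = d₁ − σ√T = 0.931252 − 1.271818 = -0.340566
N(d₁) = 0.824138,  N(d₂) = 0.366715,  e^(−rT) = 0.822219
E₀ = V₀·N(d₁) − D·e^(−rT)·N(d₂)
   = 252.7853·0.824138 − 211.1708·0.822219·0.366715 = 144.657832
B₀ = V₀ − E₀ = 252.7853 − 144.657832 = 108.127468
spread = −(1/T)·ln(B₀/D) − r = −(1/8.6233)·ln(108.127468/211.1708) − 0.0227 = 0.05492185

spread=0.0549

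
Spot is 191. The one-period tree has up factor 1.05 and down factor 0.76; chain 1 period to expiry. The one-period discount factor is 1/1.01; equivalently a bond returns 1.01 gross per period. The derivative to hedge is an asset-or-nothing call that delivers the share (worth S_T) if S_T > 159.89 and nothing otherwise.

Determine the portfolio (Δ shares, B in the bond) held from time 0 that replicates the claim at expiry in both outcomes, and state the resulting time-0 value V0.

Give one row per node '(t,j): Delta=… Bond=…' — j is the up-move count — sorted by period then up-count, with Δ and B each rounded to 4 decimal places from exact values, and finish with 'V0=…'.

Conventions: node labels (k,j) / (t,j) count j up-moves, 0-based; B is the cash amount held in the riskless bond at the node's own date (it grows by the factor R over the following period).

The replicating-portfolio and risk-neutral prices coincide; use p* = (1.01−0.76)/(1.05−0.76) = 0.8621 for the latter.
At maturity the claim pays: V(1,0)=0.0000, V(1,1)=200.5500
  t=0,j=0: stock 191.0000 → up 200.5500 (V=200.5500), down 145.1600 (V=0.0000). Price 171.1762; hedge Δ=3.6207, bond B=-520.3756.
Verification: the root portfolio costs Δ(0,0)·S0 + B(0,0) = 171.1762, matching V0.

(0,0): Delta=3.6207 Bond=-520.3756
V0=171.1762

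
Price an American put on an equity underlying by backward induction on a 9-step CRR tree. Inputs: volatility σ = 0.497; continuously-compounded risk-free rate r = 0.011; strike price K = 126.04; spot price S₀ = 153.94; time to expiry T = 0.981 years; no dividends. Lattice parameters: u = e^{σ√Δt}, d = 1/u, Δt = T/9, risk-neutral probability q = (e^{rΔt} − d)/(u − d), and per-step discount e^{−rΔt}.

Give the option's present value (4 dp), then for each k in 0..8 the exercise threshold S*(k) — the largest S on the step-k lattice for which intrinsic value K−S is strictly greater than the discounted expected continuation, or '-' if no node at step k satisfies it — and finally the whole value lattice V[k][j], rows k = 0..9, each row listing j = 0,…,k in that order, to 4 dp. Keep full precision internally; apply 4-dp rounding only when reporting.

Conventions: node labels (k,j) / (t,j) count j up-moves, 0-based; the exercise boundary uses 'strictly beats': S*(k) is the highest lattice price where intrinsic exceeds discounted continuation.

price = 14.6642
boundary = - - - - - 67.7711 57.5153 67.7711 79.8557
tree:
14.6642
20.5455 7.8730
28.0379 11.8986 3.2189
37.1132 17.5725 5.3411 0.7630
47.4311 25.2285 8.7282 1.4218 0.0000
58.2689 34.9695 13.9827 2.6494 0.0000 0.0000
68.5247 46.3857 21.8040 4.9370 0.0000 0.0000 0.0000
77.2285 58.2689 32.7074 9.1998 0.0000 0.0000 0.0000 0.0000
84.6152 68.5247 46.1843 17.1431 0.0000 0.0000 0.0000 0.0000 0.0000
90.8840 77.2285 58.2689 31.9448 0.0000 0.0000 0.0000 0.0000 0.0000 0.0000

Δt=0.10900, u=1.17831, d=0.84867, q=0.46271, disc=e^(-rΔt)=0.99880
k=9 terminal: V=max(K-S,0) → 90.8840 77.2285 58.2689 31.9448 0.0000 0.0000 0.0000 0.0000 0.0000 0.0000
k=8: j=0 S=41.4248 intr=84.6152 cont=84.4641 V=84.6152[EX]; j=1 S=57.5153 intr=68.5247 cont=68.3737 V=68.5247[EX]; j=2 S=79.8557 intr=46.1843 cont=46.0332 V=46.1843[EX]; j=3 S=110.8738 intr=15.1662 cont=17.1431 V=17.1431[hold]; j=4 S=153.9400 intr=0.0000 cont=0.0000 V=0.0000[hold]; j=5 S=213.7343 intr=0.0000 cont=0.0000 V=0.0000[hold]; j=6 S=296.7542 intr=0.0000 cont=0.0000 V=0.0000[hold]; j=7 S=412.0211 intr=0.0000 cont=0.0000 V=0.0000[hold]; j=8 S=572.0608 intr=0.0000 cont=0.0000 V=0.0000[hold]  S*(8)=79.8557
k=7: j=0 S=48.8115 intr=77.2285 cont=77.0775 V=77.2285[EX]; j=1 S=67.7711 intr=58.2689 cont=58.1178 V=58.2689[EX]; j=2 S=94.0952 intr=31.9448 cont=32.7074 V=32.7074[hold]; j=3 S=130.6442 intr=0.0000 cont=9.1998 V=9.1998[hold]; j=4 S=181.3898 intr=0.0000 cont=0.0000 V=0.0000[hold]; j=5 S=251.8462 intr=0.0000 cont=0.0000 V=0.0000[hold]; j=6 S=349.6698 intr=0.0000 cont=0.0000 V=0.0000[hold]; j=7 S=485.4906 intr=0.0000 cont=0.0000 V=0.0000[hold]  S*(7)=67.7711
k=6: j=0 S=57.5153 intr=68.5247 cont=68.3737 V=68.5247[EX]; j=1 S=79.8557 intr=46.1843 cont=46.3857 V=46.3857[hold]; j=2 S=110.8738 intr=15.1662 cont=21.8040 V=21.8040[hold]; j=3 S=153.9400 intr=0.0000 cont=4.9370 V=4.9370[hold]; j=4 S=213.7343 intr=0.0000 cont=0.0000 V=0.0000[hold]; j=5 S=296.7542 intr=0.0000 cont=0.0000 V=0.0000[hold]; j=6 S=412.0211 intr=0.0000 cont=0.0000 V=0.0000[hold]  S*(6)=57.5153
k=5: j=0 S=67.7711 intr=58.2689 cont=58.2109 V=58.2689[EX]; j=1 S=94.0952 intr=31.9448 cont=34.9695 V=34.9695[hold]; j=2 S=130.6442 intr=0.0000 cont=13.9827 V=13.9827[hold]; j=3 S=181.3898 intr=0.0000 cont=2.6494 V=2.6494[hold]; j=4 S=251.8462 intr=0.0000 cont=0.0000 V=0.0000[hold]; j=5 S=349.6698 intr=0.0000 cont=0.0000 V=0.0000[hold]  S*(5)=67.7711
k=4: j=0 S=79.8557 intr=46.1843 cont=47.4311 V=47.4311[hold]; j=1 S=110.8738 intr=15.1662 cont=25.2285 V=25.2285[hold]; j=2 S=153.9400 intr=0.0000 cont=8.7282 V=8.7282[hold]; j=3 S=213.7343 intr=0.0000 cont=1.4218 V=1.4218[hold]; j=4 S=296.7542 intr=0.0000 cont=0.0000 V=0.0000[hold]  S*(4)=-
k=3: j=0 S=94.0952 intr=31.9448 cont=37.1132 V=37.1132[hold]; j=1 S=130.6442 intr=0.0000 cont=17.5725 V=17.5725[hold]; j=2 S=181.3898 intr=0.0000 cont=5.3411 V=5.3411[hold]; j=3 S=251.8462 intr=0.0000 cont=0.7630 V=0.7630[hold]  S*(3)=-
k=2: j=0 S=110.8738 intr=15.1662 cont=28.0379 V=28.0379[hold]; j=1 S=153.9400 intr=0.0000 cont=11.8986 V=11.8986[hold]; j=2 S=213.7343 intr=0.0000 cont=3.2189 V=3.2189[hold]  S*(2)=-
k=1: j=0 S=130.6442 intr=0.0000 cont=20.5455 V=20.5455[hold]; j=1 S=181.3898 intr=0.0000 cont=7.8730 V=7.8730[hold]  S*(1)=-
k=0: j=0 S=153.9400 intr=0.0000 cont=14.6642 V=14.6642[hold]  S*(0)=-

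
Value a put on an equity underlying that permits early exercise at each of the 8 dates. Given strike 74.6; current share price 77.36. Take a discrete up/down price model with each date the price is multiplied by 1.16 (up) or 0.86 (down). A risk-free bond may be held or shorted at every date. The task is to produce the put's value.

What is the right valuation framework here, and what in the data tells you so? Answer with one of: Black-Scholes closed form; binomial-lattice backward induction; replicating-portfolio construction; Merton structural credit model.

Key observation: with exercise allowed before expiry on a discrete up/down model (8 steps from spot 77.36), the strike-74.6 put's value must be rolled back through the tree testing early exercise at each node.

framework: binomial-lattice backward induction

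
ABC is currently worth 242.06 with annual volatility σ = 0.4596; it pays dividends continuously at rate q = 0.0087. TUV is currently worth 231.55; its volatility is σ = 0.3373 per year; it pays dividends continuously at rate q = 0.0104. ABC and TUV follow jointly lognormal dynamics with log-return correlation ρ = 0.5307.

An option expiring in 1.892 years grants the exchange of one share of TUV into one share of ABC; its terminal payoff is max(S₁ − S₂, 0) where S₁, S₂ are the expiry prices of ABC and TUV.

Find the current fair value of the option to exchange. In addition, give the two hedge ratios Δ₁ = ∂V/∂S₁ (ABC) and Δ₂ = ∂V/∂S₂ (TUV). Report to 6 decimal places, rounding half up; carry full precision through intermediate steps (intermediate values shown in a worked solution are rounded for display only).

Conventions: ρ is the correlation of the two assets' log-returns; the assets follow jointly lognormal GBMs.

σ_eff = √(σ₁² + σ₂² − 2ρσ₁σ₂) = √(0.4596² + 0.3373² − 2·0.5307·0.4596·0.3373) = 0.400577
d₁ = (ln(S₁/S₂) + (q₂ − q₁ + σ_eff²/2)T) / (σ_eff√T) = (ln(242.06/231.55) + (0.0104 − 0.0087 + 0.080231)·1.892) / 0.550994 = 0.361897
d₂ = d₁ − σ_eff√T = 0.361897 − 0.550994 = -0.189096
N(d₁) = 0.641286,  N(d₂) = 0.425009
V = S₁·e^{−q₁T}·N(d₁) − S₂·e^{−q₂T}·N(d₂) = 152.695382 − 96.493284 = 56.202098
Key observation: no risk-free rate is needed — with the second asset as numeraire the exchange option is a call on the ratio S₁/S₂, and r cancels out of the value.
Δ₁ = e^{−q₁T}·N(d₁) = 0.630816;  Δ₂ = −e^{−q₂T}·N(d₂) = -0.416728

exchange price = 56.202098
Δ1 = 0.630816
Δ2 = -0.416728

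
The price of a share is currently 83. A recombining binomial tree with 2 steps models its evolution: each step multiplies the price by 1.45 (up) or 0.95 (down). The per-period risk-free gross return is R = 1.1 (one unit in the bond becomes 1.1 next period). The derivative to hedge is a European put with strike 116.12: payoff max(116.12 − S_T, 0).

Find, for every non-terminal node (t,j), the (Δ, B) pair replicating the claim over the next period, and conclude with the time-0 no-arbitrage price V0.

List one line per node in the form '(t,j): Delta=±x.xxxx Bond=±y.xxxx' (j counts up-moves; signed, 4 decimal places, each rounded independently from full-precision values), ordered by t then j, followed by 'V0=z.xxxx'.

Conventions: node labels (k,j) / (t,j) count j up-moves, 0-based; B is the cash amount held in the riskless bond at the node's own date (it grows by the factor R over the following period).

(0,0): Delta=-0.6163 Bond=68.4621
(1,0): Delta=-1.0000 Bond=105.5636
(1,1): Delta=-0.0297 Bond=4.7125
V0=17.3098

Risk-neutral probability p* = (R−d)/(u−d) = (1.1−0.95)/(1.45−0.95) = 0.3000.
At maturity the claim pays: V(2,0)=41.2125, V(2,1)=1.7875, V(2,2)=0.0000
  t=1,j=0: stock 78.8500 → up 114.3325 (V=1.7875), down 74.9075 (V=41.2125). Price 26.7136; hedge Δ=-1.0000, bond B=105.5636.
  t=1,j=1: stock 120.3500 → up 174.5075 (V=0.0000), down 114.3325 (V=1.7875). Price 1.1375; hedge Δ=-0.0297, bond B=4.7125.
  t=0,j=0: stock 83.0000 → up 120.3500 (V=1.1375), down 78.8500 (V=26.7136). Price 17.3098; hedge Δ=-0.6163, bond B=68.4621.
As a check, the time-0 holding Δ(0,0)·S0 + B(0,0) comes to 17.3098 — exactly V0.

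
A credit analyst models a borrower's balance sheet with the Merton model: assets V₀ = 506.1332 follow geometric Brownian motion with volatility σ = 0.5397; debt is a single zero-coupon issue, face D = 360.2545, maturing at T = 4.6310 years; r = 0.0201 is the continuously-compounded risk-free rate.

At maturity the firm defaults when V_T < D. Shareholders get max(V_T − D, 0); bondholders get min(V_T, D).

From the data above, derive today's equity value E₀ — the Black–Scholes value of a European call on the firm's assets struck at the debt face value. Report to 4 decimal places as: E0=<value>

Equity is a call on the firm's assets struck at D = 360.2545:
d₁ = [ln(V₀/D) + (r + σ²/2)T] / (σ√T)
   = [ln(506.1332/360.2545) + (0.0201 + 0.5·0.5397²)·4.6310] / (0.5397·√4.6310)
   = [0.339989 + 0.767533] / 1.161421 = 0.953592
d₂ = d₁ − σ√T = 0.953592 − 1.161421 = -0.207829
N(d₁) = 0.829855,  N(d₂) = 0.417681,  e^(−rT) = 0.911118
E₀ = V₀·N(d₁) − D·e^(−rT)·N(d₂)
   = 506.1332·0.829855 − 360.2545·0.911118·0.417681 = 282.919857

E0=282.9199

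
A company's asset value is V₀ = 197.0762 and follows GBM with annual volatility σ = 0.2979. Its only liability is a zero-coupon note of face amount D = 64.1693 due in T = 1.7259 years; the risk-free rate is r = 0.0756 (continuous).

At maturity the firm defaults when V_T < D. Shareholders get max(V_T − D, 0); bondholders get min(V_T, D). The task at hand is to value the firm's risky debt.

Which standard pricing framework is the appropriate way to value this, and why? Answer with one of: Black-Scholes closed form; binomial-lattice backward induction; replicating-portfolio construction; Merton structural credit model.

framework: Merton structural credit model

Key observation: the data describe a firm's assets (V₀ = 197.0762, GBM) and a single zero-coupon debt of face 64.1693, so credit quantities follow from equity-as-call in the structural model.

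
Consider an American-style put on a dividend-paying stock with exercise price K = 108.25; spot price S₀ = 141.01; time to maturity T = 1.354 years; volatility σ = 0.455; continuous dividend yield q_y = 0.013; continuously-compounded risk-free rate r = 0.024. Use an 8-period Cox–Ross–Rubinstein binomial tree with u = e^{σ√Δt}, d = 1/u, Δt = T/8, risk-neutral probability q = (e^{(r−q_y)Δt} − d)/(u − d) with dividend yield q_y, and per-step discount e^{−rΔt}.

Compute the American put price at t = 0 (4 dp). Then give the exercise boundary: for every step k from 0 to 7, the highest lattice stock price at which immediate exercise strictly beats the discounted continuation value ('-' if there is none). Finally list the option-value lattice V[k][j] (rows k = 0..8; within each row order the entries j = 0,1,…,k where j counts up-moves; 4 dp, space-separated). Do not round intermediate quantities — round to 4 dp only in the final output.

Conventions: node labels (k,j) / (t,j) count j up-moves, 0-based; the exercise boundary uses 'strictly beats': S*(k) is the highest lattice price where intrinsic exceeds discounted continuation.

price = 12.4459
boundary = - - - - - 55.3068 66.6918 80.4206
tree:
12.4459
17.6429 6.4133
24.3971 9.8160 2.4483
32.7641 14.7238 4.1019 0.5154
42.5038 21.5424 6.7948 0.9553 0.0000
52.9432 30.5416 11.0964 1.7706 0.0000 0.0000
62.3847 41.5582 17.7908 3.2818 0.0000 0.0000 0.0000
70.2144 52.9432 27.8294 6.0829 0.0000 0.0000 0.0000 0.0000
76.7075 62.3847 41.5582 11.2747 0.0000 0.0000 0.0000 0.0000 0.0000

params: Δt=0.16925 u=1.20585 d=0.82929 q=0.45829 e^(-rΔt)=0.99595
t_8 payoffs: 76.7075 62.3847 41.5582 11.2747 0.0000 0.0000 0.0000 0.0000 0.0000
t_7: node(7,0) S=38.0356 payoff=70.2144 vs cont=69.8592 → 70.2144 [stop]  node(7,1) S=55.3068 payoff=52.9432 vs cont=52.6259 → 52.9432 [stop]  node(7,2) S=80.4206 payoff=27.8294 vs cont=27.5674 → 27.8294 [stop]  node(7,3) S=116.9380 payoff=0.0000 vs cont=6.0829 → 6.0829 [wait]  node(7,4) S=170.0373 payoff=0.0000 vs cont=0.0000 → 0.0000 [wait]  node(7,5) S=247.2480 payoff=0.0000 vs cont=0.0000 → 0.0000 [wait]  node(7,6) S=359.5186 payoff=0.0000 vs cont=0.0000 → 0.0000 [wait]  node(7,7) S=522.7691 payoff=0.0000 vs cont=0.0000 → 0.0000 [wait]  ⇒ S*(7)=80.4206
t_6: node(6,0) S=45.8653 payoff=62.3847 vs cont=62.0467 → 62.3847 [stop]  node(6,1) S=66.6918 payoff=41.5582 vs cont=41.2659 → 41.5582 [stop]  node(6,2) S=96.9753 payoff=11.2747 vs cont=17.7908 → 17.7908 [wait]  node(6,3) S=141.0100 payoff=0.0000 vs cont=3.2818 → 3.2818 [wait]  node(6,4) S=205.0400 payoff=0.0000 vs cont=0.0000 → 0.0000 [wait]  node(6,5) S=298.1447 payoff=0.0000 vs cont=0.0000 → 0.0000 [wait]  node(6,6) S=433.5265 payoff=0.0000 vs cont=0.0000 → 0.0000 [wait]  ⇒ S*(6)=66.6918
t_5: node(5,0) S=55.3068 payoff=52.9432 vs cont=52.6259 → 52.9432 [stop]  node(5,1) S=80.4206 payoff=27.8294 vs cont=30.5416 → 30.5416 [wait]  node(5,2) S=116.9380 payoff=0.0000 vs cont=11.0964 → 11.0964 [wait]  node(5,3) S=170.0373 payoff=0.0000 vs cont=1.7706 → 1.7706 [wait]  node(5,4) S=247.2480 payoff=0.0000 vs cont=0.0000 → 0.0000 [wait]  node(5,5) S=359.5186 payoff=0.0000 vs cont=0.0000 → 0.0000 [wait]  ⇒ S*(5)=55.3068
t_4: node(4,0) S=66.6918 payoff=41.5582 vs cont=42.5038 → 42.5038 [wait]  node(4,1) S=96.9753 payoff=11.2747 vs cont=21.5424 → 21.5424 [wait]  node(4,2) S=141.0100 payoff=0.0000 vs cont=6.7948 → 6.7948 [wait]  node(4,3) S=205.0400 payoff=0.0000 vs cont=0.9553 → 0.9553 [wait]  node(4,4) S=298.1447 payoff=0.0000 vs cont=0.0000 → 0.0000 [wait]  ⇒ S*(4)=-
t_3: node(3,0) S=80.4206 payoff=27.8294 vs cont=32.7641 → 32.7641 [wait]  node(3,1) S=116.9380 payoff=0.0000 vs cont=14.7238 → 14.7238 [wait]  node(3,2) S=170.0373 payoff=0.0000 vs cont=4.1019 → 4.1019 [wait]  node(3,3) S=247.2480 payoff=0.0000 vs cont=0.5154 → 0.5154 [wait]  ⇒ S*(3)=-
t_2: node(2,0) S=96.9753 payoff=11.2747 vs cont=24.3971 → 24.3971 [wait]  node(2,1) S=141.0100 payoff=0.0000 vs cont=9.8160 → 9.8160 [wait]  node(2,2) S=205.0400 payoff=0.0000 vs cont=2.4483 → 2.4483 [wait]  ⇒ S*(2)=-
t_1: node(1,0) S=116.9380 payoff=0.0000 vs cont=17.6429 → 17.6429 [wait]  node(1,1) S=170.0373 payoff=0.0000 vs cont=6.4133 → 6.4133 [wait]  ⇒ S*(1)=-
t_0: node(0,0) S=141.0100 payoff=0.0000 vs cont=12.4459 → 12.4459 [wait]  ⇒ S*(0)=-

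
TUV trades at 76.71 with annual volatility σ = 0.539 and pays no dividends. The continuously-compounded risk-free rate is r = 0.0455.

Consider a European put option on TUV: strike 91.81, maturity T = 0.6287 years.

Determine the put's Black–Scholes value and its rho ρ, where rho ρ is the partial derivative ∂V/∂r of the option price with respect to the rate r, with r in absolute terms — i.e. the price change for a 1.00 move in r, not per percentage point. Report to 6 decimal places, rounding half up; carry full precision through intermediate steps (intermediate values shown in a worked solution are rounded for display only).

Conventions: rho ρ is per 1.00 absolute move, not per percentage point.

σ√T = 0.539·√0.6287 = 0.427376
d₁ = (ln(S/K) + (r+σ²/2)T) / (σ√T) = (ln(76.71/91.81) + (0.0455+0.539²/2)·0.6287) / 0.427376 = (-0.179689 + 0.119931) / 0.427376 = -0.139825
d₂ = d₁ − σ√T = -0.139825 − 0.427376 = -0.567202
e^{−rT} = 0.971799
N(−d₁) = 0.555601,  N(−d₂) = 0.714711
Put price V = K·e^{−rT}·N(−d₂) − S·N(−d₁) = 63.767198 − 42.620151 = 21.147047
ρ = −K·T·e^{−rT}·N(−d₂) = -40.090438

price = 21.147047
ρ = -40.090438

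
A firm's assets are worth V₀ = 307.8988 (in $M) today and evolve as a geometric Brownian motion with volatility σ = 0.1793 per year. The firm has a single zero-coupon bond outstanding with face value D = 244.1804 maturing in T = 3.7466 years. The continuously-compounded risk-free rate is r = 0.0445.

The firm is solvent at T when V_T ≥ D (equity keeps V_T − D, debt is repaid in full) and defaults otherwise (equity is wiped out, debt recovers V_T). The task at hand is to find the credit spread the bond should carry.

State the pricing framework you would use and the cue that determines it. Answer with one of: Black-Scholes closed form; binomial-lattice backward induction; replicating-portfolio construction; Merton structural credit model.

Key observation: the data describe a firm's assets (V₀ = 307.8988, GBM) and a single zero-coupon debt of face 244.1804, so credit quantities follow from equity-as-call in the structural model.

framework: Merton structural credit model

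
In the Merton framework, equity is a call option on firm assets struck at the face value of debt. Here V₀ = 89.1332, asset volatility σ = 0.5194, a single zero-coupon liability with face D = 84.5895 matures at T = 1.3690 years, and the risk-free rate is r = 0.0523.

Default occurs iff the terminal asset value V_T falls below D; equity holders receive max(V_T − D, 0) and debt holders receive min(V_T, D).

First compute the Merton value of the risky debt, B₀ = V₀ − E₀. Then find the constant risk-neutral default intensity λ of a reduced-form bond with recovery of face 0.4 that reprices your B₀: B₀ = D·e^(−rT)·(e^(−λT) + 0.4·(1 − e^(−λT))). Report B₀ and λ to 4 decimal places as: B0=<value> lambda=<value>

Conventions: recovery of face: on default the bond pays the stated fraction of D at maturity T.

Equity is a call on the firm's assets struck at D = 84.5895:
d₁ = [ln(V₀/D) + (r + σ²/2)T] / (σ√T)
   = [ln(89.1332/84.5895) + (0.0523 + 0.5·0.5194²)·1.3690] / (0.5194·√1.3690)
   = [0.052322 + 0.256261] / 0.607720 = 0.507770
d₂ = d₁ − σ√T = 0.507770 − 0.607720 = -0.099950
N(d₁) = 0.694193,  N(d₂) = 0.460192,  e^(−rT) = 0.930904
E₀ = V₀·N(d₁) − D·e^(−rT)·N(d₂)
   = 89.1332·0.694193 − 84.5895·0.930904·0.460192 = 25.637922
B₀ = V₀ − E₀ = 89.1332 − 25.637922 = 63.495278
e^(−λT) = (B₀·e^(rT)/D − 0.4)/(1 − 0.4) = (63.4953·1.074224/84.5895 − 0.4)/0.6 = 0.67723902
λ = −ln(0.67723902)/1.3690 = 0.284683

B0=63.4953 lambda=0.2847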